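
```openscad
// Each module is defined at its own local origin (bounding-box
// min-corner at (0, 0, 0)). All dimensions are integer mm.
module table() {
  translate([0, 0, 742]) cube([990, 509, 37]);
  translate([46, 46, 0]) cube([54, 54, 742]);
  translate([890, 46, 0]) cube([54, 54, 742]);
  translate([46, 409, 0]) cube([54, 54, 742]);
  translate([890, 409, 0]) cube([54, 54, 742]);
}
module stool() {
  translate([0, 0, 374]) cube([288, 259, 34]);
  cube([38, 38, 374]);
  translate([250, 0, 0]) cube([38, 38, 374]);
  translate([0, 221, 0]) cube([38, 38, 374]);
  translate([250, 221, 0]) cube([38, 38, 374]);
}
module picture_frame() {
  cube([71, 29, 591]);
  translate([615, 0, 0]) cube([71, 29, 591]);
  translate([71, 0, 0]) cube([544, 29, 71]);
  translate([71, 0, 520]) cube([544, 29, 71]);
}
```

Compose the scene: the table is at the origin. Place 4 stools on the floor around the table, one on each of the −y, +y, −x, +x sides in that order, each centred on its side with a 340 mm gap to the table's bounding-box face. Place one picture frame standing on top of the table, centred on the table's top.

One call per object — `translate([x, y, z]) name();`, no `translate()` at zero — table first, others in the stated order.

table();
translate([351, -599, 0]) stool();
translate([351, 849, 0]) stool();
translate([-628, 125, 0]) stool();
translate([1330, 125, 0]) stool();
translate([152, 240, 779]) picture_frame();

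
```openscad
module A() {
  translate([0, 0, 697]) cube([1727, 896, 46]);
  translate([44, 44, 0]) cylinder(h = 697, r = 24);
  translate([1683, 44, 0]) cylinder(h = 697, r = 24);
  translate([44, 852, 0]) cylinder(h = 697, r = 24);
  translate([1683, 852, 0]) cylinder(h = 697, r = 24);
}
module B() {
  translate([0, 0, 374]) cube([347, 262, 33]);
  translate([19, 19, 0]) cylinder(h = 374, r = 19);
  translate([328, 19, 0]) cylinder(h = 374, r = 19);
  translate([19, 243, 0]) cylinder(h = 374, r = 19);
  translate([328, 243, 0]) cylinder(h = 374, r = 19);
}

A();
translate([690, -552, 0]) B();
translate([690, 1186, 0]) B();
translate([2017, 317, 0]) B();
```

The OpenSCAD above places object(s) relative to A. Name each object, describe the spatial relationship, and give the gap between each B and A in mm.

A is a table. B is a stool. Three stools sit around the table at the −y, +y, +x sides. The gap between each stool and the table is 290 mm.

Each stool's nearest face is 290 mm from the table's bounding box.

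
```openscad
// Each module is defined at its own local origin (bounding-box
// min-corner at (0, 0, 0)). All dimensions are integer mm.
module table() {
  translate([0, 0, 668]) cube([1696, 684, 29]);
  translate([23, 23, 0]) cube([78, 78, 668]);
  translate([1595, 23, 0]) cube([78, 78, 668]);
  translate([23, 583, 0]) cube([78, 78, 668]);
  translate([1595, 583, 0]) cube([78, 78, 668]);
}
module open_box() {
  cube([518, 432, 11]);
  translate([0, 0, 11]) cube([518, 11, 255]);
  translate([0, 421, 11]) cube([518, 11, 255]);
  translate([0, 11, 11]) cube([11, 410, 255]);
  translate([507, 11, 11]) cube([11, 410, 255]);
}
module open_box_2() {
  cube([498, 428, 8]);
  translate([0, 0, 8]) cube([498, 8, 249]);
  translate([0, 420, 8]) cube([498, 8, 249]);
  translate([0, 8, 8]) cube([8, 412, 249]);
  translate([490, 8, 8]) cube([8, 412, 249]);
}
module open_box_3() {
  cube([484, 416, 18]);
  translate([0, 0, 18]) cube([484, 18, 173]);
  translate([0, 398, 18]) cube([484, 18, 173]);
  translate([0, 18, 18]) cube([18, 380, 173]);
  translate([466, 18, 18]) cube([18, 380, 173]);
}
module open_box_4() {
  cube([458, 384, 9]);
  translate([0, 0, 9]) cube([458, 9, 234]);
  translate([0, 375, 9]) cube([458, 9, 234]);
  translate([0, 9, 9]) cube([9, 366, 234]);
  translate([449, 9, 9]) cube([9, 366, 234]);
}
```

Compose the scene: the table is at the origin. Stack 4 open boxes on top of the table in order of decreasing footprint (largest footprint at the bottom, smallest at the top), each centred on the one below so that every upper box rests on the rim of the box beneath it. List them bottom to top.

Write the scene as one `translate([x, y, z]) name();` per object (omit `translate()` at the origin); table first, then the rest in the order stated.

table();
translate([589, 126, 697]) open_box();
translate([599, 128, 963]) open_box_2();
translate([606, 134, 1220]) open_box_3();
translate([619, 150, 1411]) open_box_4();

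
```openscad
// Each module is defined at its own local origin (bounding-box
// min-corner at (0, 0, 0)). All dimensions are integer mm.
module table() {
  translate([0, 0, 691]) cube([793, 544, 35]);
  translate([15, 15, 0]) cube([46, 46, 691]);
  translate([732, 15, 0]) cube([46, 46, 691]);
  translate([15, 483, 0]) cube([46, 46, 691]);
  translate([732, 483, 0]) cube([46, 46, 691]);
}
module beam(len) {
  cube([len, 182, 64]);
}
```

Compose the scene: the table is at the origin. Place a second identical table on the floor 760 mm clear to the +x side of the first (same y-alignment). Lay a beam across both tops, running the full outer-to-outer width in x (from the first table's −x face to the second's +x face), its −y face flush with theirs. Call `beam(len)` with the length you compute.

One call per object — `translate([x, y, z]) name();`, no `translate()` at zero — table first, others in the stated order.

table();
translate([1553, 0, 0]) table();
translate([0, 0, 726]) beam(2346);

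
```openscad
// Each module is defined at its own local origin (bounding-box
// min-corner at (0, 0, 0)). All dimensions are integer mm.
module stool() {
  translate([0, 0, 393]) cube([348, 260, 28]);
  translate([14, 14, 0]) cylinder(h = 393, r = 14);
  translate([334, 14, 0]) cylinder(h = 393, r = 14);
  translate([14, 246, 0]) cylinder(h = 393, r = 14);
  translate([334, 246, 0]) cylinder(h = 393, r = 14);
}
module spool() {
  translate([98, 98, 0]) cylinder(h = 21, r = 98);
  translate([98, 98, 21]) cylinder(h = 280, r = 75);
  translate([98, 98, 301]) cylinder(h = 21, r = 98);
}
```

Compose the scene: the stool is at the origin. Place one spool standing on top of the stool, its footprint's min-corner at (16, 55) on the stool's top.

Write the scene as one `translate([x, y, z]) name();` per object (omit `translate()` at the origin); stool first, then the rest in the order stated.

stool();
translate([16, 55, 421]) spool();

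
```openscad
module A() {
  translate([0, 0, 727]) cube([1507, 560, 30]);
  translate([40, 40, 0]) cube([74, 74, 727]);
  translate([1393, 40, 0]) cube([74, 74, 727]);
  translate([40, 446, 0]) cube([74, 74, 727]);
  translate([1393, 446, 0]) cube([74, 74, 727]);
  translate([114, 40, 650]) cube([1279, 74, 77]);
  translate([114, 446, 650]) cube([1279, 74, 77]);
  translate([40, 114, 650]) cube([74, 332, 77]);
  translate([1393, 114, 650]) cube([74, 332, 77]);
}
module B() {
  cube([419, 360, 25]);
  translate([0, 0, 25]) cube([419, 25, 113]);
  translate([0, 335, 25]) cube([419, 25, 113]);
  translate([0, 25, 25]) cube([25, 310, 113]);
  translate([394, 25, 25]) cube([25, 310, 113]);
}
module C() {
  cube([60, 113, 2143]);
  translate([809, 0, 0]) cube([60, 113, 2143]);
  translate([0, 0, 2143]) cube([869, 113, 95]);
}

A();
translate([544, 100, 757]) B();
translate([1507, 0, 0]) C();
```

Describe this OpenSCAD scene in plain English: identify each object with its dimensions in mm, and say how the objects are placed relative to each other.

A is a rectangular dining table. The top is 1507×560×30 mm with its upper surface at z = 757 mm. It stands on four 74×74 mm square legs, each inset 40 mm from the nearest pair of top edges, running from the floor to the underside of the top. Four apron rails, 74 mm thick and 77 mm tall, run between adjacent legs with their top edges flush with the underside of the top and their outer faces flush with the legs' outer faces.

B is an open storage box with external size 419×360×138 mm and wall thickness 25 mm (the base is also 25 mm thick). The base covers the whole footprint; the four walls stand on the base, with the y-facing walls full-width and the x-facing walls fitting between their inner faces.

C is a rectangular door frame: two vertical jambs of 60×113 mm section, 2143 mm tall, with a clear opening 749 mm wide between their inner faces. A header 95 mm tall and 113 mm deep lies on top of the jambs and spans the full outside width.

The open box is on top of the table, centred. The door frame is against the table's +x side, with their −y faces flush.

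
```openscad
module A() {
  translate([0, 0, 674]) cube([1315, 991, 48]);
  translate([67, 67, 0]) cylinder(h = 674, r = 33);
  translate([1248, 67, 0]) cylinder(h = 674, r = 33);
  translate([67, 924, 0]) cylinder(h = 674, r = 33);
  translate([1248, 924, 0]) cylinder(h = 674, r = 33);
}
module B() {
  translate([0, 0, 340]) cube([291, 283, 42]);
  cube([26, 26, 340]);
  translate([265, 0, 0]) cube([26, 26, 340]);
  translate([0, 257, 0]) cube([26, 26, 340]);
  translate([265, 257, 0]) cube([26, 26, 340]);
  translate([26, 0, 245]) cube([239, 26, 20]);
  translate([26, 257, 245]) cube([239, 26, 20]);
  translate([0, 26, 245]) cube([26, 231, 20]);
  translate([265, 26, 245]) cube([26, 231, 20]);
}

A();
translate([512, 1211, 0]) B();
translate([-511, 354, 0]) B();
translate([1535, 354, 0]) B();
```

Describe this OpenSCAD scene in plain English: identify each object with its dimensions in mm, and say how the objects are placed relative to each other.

A is a table: top 1315 mm (x) × 991 mm (y), 48 mm thick, upper face at z = 722 mm, on four round legs of 66 mm diameter, each leg's bounding box inset 34 mm from the nearest pair of top edges, running from z = 0 to the bottom of the top.

B is a four-legged stool. The seat is 291×283 mm, 42 mm thick, top at z = 382 mm. It stands on four square legs, each 26×26 mm in cross-section, from z = 0 to the seat underside, each flush with a corner of the seat. Four stretchers, 26 mm wide and 20 mm tall, connect adjacent legs with their undersides at z = 245 mm, each running between the inner faces of the legs it joins and aligned with the legs' outer faces on the other axis.

Three stools sit around the table at the +y, −x, +x sides.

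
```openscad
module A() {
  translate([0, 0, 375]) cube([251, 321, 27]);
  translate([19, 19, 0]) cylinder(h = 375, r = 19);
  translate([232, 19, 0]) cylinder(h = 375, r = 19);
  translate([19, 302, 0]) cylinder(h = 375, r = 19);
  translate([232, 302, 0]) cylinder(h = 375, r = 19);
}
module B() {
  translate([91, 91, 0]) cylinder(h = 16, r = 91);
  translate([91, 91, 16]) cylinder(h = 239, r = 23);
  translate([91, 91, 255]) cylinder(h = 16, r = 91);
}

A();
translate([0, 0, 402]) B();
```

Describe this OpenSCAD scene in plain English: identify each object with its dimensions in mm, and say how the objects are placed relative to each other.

A is a simple wooden stool: a rectangular seat 251 mm (x) by 321 mm (y), 27 mm thick, top face at z = 402 mm, on four round legs, each 38 mm in diameter. The legs rest on z = 0, each leg's axis is inset half a diameter from the nearest pair of seat edges (so the leg's bounding box is flush with the corner).

B is a spool: two coaxial disc flanges of radius 91 mm and thickness 16 mm, joined by a core cylinder of radius 23 mm and height 239 mm. The lower flange rests on z = 0 and the three cylinders share a vertical axis.

The spool is on top of the stool.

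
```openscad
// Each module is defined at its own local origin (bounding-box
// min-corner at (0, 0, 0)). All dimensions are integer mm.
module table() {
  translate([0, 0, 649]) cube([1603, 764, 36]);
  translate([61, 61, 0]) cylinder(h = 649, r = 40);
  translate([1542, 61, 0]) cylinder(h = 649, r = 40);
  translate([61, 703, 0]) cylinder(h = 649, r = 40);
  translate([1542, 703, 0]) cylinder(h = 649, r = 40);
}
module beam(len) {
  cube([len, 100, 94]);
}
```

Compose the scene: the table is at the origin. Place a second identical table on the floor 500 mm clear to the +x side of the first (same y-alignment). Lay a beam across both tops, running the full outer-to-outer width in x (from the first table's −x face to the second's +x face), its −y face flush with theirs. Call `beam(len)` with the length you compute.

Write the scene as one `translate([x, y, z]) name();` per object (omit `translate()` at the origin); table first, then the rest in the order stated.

table();
translate([2103, 0, 0]) table();
translate([0, 0, 685]) beam(3706);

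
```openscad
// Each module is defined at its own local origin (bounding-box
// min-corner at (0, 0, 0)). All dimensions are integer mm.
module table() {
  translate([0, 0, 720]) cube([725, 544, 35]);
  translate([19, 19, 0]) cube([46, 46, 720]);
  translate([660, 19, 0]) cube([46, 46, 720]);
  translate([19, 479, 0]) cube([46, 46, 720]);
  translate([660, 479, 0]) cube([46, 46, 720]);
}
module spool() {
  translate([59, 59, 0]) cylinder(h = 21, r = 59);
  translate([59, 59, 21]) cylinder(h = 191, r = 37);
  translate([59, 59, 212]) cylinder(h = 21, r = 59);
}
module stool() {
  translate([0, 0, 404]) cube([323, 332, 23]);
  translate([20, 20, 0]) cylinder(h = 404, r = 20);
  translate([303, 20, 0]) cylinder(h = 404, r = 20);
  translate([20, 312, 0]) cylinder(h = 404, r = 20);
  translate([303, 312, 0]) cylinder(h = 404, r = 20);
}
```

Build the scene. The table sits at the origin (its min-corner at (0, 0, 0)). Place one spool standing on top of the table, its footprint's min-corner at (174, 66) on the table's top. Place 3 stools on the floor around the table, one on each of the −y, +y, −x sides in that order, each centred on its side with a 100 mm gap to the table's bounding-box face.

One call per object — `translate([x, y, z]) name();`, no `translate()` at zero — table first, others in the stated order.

table();
translate([174, 66, 755]) spool();
translate([201, -432, 0]) stool();
translate([201, 644, 0]) stool();
translate([-423, 106, 0]) stool();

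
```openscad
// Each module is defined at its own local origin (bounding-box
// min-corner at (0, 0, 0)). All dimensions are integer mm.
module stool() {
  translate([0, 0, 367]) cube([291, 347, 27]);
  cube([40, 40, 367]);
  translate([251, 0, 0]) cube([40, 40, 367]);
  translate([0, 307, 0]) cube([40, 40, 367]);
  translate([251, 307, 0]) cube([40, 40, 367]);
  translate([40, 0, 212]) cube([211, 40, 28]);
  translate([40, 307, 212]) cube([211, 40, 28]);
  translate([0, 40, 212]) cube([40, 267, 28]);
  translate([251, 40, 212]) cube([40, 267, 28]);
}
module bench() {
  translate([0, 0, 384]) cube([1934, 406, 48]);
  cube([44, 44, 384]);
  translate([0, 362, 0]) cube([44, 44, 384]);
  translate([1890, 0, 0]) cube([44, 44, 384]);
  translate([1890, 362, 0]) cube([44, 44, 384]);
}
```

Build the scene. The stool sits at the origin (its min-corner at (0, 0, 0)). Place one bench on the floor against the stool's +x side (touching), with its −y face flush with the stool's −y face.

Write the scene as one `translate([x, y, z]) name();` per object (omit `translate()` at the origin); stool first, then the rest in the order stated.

stool();
translate([291, 0, 0]) bench();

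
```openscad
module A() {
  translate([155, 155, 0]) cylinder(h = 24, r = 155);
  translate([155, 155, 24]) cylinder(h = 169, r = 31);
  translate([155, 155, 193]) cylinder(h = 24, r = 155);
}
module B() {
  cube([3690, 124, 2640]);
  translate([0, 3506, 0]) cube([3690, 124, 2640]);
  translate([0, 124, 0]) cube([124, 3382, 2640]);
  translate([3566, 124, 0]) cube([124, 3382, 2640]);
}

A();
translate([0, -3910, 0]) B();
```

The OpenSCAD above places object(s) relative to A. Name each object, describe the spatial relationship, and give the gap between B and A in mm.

The house frame's nearest face is 280 mm from the spool's −y face.

A is a spool. B is a house frame. The house frame is on the floor beside the spool on its −y side. The gap between the house frame and the spool is 280 mm.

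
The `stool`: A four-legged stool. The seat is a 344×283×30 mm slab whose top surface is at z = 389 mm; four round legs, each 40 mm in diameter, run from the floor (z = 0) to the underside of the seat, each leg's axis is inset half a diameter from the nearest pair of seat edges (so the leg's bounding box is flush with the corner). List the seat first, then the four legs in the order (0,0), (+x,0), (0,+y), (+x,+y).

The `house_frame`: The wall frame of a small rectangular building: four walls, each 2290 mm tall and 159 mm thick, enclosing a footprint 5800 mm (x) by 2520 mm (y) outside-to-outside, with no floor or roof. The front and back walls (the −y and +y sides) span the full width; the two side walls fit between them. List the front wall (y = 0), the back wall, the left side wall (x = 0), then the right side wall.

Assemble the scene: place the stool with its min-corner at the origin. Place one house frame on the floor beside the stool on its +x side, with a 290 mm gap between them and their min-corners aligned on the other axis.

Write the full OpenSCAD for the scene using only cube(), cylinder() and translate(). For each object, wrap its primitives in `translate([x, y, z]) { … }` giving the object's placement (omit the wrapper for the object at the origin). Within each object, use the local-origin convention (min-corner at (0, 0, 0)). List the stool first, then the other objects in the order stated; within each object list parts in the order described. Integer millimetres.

translate([0, 0, 359]) cube([344, 283, 30]);
translate([20, 20, 0]) cylinder(h = 359, r = 20);
translate([324, 20, 0]) cylinder(h = 359, r = 20);
translate([20, 263, 0]) cylinder(h = 359, r = 20);
translate([324, 263, 0]) cylinder(h = 359, r = 20);
translate([634, 0, 0]) {
  cube([5800, 159, 2290]);
  translate([0, 2361, 0]) cube([5800, 159, 2290]);
  translate([0, 159, 0]) cube([159, 2202, 2290]);
  translate([5641, 159, 0]) cube([159, 2202, 2290]);
}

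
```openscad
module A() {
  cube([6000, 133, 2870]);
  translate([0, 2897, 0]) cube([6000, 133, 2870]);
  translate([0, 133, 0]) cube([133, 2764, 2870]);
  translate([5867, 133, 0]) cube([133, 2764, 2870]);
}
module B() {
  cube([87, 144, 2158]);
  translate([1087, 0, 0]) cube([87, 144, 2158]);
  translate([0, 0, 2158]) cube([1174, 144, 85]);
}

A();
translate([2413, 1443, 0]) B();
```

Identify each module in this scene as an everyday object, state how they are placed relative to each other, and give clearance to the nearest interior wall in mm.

A is a house frame. B is a door frame. The door frame sits inside the house frame, centred. The clearance to the nearest interior wall is 1310 mm.

Clearances: x = 2280, y = 1310; minimum 1310 mm.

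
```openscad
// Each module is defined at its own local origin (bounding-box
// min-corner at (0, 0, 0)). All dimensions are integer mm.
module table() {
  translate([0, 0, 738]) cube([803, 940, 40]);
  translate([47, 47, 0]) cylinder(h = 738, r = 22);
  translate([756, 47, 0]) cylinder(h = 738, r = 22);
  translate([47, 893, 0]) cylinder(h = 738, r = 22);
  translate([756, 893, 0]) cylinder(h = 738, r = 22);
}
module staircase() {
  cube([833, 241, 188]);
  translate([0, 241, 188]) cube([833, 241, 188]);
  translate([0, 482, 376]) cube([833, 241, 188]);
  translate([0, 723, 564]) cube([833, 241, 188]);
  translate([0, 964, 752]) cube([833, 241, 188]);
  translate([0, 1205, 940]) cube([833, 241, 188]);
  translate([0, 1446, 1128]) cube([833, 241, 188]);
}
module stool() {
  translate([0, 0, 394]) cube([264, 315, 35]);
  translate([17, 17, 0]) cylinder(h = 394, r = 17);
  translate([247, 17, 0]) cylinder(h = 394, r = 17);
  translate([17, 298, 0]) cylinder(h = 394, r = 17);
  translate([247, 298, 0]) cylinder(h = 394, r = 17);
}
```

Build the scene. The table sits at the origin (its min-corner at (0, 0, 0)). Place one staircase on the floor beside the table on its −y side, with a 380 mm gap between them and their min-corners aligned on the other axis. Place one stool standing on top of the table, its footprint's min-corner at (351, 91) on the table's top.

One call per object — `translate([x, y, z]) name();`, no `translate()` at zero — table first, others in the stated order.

table();
translate([0, -2067, 0]) staircase();
translate([351, 91, 778]) stool();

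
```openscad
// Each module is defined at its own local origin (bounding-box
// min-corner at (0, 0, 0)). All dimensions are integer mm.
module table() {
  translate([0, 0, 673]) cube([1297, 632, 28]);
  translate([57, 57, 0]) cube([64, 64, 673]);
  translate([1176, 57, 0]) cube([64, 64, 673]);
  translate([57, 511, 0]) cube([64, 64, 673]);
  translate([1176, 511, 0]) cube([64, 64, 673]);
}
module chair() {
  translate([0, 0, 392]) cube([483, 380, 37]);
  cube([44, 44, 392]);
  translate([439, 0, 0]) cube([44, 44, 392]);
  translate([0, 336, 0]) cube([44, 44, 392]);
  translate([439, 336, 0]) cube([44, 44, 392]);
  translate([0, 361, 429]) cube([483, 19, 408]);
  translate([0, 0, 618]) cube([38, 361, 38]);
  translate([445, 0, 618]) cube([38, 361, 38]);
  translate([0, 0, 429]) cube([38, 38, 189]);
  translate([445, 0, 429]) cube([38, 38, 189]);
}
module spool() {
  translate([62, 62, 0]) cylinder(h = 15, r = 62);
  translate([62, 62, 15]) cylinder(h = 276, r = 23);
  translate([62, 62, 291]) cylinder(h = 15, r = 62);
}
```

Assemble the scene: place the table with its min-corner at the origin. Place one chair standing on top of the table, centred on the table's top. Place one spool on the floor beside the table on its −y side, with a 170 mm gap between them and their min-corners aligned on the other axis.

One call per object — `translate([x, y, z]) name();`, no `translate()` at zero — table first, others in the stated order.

table();
translate([407, 126, 701]) chair();
translate([0, -294, 0]) spool();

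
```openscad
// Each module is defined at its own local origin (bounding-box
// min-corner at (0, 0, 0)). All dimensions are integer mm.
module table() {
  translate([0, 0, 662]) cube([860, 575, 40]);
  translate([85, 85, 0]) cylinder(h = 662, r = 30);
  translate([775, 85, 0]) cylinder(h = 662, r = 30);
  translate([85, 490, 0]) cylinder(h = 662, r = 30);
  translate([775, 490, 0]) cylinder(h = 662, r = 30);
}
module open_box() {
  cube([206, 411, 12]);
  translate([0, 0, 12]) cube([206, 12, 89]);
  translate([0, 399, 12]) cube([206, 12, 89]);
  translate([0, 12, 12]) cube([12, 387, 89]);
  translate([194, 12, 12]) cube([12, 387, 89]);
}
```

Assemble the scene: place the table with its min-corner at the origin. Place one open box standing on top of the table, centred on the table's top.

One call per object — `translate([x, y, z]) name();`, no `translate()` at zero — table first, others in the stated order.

table();
translate([327, 82, 702]) open_box();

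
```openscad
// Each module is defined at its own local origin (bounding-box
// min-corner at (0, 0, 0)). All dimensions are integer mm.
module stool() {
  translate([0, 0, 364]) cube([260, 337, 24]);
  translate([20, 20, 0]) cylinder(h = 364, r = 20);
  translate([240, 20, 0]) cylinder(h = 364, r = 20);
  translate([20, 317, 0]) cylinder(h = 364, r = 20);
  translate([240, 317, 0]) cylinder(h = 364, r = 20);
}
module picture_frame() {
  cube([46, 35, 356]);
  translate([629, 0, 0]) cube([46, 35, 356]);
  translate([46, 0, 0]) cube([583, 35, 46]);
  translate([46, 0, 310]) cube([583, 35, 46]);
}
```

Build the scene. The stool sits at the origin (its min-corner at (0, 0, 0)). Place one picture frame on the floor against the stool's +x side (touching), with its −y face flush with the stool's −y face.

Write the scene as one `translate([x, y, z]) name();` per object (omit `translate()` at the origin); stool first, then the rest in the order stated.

stool();
translate([260, 0, 0]) picture_frame();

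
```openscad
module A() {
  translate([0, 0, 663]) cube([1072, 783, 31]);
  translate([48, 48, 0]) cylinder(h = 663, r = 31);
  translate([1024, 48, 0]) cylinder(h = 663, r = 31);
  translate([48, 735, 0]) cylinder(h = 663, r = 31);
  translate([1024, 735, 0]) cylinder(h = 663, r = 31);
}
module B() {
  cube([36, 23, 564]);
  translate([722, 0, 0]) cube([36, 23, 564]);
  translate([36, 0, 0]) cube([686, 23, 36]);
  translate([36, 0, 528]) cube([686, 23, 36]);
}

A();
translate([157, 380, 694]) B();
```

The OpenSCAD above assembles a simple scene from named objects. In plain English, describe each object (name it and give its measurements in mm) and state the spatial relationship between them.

A is a table: top 1072 mm (x) × 783 mm (y), 31 mm thick, upper face at z = 694 mm, on four round legs of 62 mm diameter, each leg's bounding box inset 17 mm from the nearest pair of top edges, running from z = 0 to the bottom of the top.

B is a picture frame with a 686×492 mm rectangular opening (x by z) and a uniform 36 mm border on every side. Frame depth is 23 mm along y. It is built from two vertical stiles running the full outside height and two horizontal rails spanning the gap between the stiles.

The picture frame is on top of the table, centred.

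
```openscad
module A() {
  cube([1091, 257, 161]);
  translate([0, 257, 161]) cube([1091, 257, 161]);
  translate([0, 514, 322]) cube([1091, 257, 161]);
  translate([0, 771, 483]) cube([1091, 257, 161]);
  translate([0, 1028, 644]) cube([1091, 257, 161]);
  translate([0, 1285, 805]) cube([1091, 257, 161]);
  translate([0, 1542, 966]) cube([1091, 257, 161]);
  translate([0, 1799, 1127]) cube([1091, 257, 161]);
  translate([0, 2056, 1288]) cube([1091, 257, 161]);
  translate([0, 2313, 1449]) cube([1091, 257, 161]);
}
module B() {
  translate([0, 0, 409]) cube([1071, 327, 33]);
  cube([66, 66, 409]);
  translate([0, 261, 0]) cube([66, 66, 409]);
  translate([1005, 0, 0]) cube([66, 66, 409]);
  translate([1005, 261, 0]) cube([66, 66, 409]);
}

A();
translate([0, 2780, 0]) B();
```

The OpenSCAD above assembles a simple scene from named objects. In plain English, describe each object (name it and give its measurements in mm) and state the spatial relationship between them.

A is a straight staircase of 10 solid steps. Each step is 1091 mm wide (x), 257 mm deep (y, the going) and 161 mm tall (the rise). The first step rests on the floor; each subsequent step sits one going further in +y and one rise higher in +z, directly behind and above the previous step with no overlap.

B is a long wooden bench with a 1071 mm (x) × 327 mm (y) seat, 33 mm thick, its top surface 442 mm above the floor. Four 66 mm square legs at the seat corners, flush with the edges, run from z = 0 to the seat underside.

The bench is on the floor beside the staircase on its +y side.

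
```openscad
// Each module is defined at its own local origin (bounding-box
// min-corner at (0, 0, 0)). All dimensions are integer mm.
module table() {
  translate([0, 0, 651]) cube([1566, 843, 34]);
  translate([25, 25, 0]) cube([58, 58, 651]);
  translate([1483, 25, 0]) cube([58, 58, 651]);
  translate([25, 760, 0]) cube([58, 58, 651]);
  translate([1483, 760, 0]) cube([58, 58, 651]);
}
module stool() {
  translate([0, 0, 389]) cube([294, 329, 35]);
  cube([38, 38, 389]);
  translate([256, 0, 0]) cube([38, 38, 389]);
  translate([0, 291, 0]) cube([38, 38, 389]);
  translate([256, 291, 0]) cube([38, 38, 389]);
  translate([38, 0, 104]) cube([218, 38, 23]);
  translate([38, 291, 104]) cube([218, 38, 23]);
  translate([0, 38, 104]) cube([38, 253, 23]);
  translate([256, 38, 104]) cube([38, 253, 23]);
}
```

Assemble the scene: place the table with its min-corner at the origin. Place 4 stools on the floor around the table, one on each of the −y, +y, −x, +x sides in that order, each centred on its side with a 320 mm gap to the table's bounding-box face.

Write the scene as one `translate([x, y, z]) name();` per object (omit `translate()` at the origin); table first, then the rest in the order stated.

table();
translate([636, -649, 0]) stool();
translate([636, 1163, 0]) stool();
translate([-614, 257, 0]) stool();
translate([1886, 257, 0]) stool();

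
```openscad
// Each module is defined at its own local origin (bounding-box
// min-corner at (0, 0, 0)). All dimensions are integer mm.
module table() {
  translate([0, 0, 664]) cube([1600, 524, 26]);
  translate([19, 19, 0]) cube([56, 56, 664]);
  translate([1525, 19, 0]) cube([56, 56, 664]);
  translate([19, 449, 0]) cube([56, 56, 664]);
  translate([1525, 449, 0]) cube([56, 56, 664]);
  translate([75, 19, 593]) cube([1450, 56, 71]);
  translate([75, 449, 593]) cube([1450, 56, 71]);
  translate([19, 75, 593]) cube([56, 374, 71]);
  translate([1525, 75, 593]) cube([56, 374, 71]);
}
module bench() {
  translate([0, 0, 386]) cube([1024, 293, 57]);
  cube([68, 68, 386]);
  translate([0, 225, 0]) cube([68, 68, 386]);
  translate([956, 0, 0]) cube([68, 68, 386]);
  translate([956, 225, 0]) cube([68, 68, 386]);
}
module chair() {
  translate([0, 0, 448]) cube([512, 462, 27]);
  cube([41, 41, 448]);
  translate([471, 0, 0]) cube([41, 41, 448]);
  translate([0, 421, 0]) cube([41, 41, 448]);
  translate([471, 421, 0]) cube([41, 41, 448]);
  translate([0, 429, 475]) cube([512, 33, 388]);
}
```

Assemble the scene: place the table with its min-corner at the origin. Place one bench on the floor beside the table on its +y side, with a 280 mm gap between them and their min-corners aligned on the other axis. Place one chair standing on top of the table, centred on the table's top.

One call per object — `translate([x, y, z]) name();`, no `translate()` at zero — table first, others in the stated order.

table();
translate([0, 804, 0]) bench();
translate([544, 31, 690]) chair();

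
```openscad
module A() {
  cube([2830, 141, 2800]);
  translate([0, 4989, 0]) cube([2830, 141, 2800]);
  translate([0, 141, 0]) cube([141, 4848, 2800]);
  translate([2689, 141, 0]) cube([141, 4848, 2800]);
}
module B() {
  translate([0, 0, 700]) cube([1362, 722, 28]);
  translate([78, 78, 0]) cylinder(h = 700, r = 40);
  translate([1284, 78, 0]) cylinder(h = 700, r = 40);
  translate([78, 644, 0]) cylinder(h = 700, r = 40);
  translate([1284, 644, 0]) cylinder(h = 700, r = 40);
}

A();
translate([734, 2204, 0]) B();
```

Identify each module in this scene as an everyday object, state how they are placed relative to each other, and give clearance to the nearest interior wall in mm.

A is a house frame. B is a table. The table sits inside the house frame, centred. The clearance to the nearest interior wall is 593 mm.

Clearances: x = 593, y = 2063; minimum 593 mm.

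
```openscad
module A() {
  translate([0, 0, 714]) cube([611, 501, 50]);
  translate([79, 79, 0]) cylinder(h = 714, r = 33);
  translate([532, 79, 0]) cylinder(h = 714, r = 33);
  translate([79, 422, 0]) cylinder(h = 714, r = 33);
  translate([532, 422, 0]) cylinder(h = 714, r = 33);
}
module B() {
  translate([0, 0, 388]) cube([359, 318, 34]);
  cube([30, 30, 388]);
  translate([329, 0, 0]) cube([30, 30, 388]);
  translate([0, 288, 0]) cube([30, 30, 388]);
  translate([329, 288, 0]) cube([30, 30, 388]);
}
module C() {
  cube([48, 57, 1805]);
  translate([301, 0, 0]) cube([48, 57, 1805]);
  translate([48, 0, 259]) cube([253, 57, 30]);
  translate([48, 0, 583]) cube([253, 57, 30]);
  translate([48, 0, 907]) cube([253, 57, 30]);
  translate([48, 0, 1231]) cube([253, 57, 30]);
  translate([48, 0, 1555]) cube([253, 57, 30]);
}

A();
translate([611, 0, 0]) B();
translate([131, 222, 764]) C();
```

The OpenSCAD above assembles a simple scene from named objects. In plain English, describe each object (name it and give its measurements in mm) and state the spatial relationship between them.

A is a rectangular dining table. The top is 611×501×50 mm with its upper surface at z = 764 mm. It stands on four round legs of 66 mm diameter, each leg's bounding box inset 46 mm from the nearest pair of top edges, running from the floor to the underside of the top.

B is a four-legged stool. The seat is 359×318 mm, 34 mm thick, top at z = 422 mm. It stands on four square legs, each 30×30 mm in cross-section, from z = 0 to the seat underside, each flush with a corner of the seat.

C is a straight ladder. Two 48×57 mm vertical rails, 1805 mm tall, stand 349 mm apart (outside-to-outside) with their front faces coplanar on the −y side. 5 rungs, each 57 mm deep and 30 mm tall, span between the inner faces of the rails, front faces flush with the rails. The lowest rung's underside is at z = 259 mm and rungs are spaced 324 mm apart (underside to underside).

The stool is against the table's +x side, with their −y faces flush. The ladder is on top of the table, centred.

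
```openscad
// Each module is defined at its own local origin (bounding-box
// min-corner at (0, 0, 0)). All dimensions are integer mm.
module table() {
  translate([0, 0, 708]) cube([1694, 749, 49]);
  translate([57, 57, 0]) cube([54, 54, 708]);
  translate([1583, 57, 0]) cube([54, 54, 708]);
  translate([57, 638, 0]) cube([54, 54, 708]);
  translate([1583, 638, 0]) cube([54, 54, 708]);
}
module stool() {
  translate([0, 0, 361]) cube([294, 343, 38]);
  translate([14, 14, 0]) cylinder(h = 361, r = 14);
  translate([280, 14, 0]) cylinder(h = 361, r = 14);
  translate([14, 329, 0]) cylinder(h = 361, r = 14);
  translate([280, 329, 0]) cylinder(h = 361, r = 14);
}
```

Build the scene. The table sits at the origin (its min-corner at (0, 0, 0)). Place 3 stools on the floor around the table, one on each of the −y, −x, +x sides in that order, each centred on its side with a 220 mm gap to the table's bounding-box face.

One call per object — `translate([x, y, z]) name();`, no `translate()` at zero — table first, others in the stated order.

table();
translate([700, -563, 0]) stool();
translate([-514, 203, 0]) stool();
translate([1914, 203, 0]) stool();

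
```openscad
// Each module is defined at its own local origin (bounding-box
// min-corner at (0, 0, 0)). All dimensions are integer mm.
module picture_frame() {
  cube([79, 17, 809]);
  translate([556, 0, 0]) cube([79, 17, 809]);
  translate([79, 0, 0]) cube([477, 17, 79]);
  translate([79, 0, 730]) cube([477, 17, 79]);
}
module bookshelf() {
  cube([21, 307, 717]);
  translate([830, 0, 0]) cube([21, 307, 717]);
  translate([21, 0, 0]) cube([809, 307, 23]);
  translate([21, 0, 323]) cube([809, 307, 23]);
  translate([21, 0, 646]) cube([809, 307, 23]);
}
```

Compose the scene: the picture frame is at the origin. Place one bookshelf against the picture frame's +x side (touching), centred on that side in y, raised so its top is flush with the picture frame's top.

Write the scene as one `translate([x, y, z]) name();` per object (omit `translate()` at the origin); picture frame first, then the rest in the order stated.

picture_frame();
translate([635, -145, 92]) bookshelf();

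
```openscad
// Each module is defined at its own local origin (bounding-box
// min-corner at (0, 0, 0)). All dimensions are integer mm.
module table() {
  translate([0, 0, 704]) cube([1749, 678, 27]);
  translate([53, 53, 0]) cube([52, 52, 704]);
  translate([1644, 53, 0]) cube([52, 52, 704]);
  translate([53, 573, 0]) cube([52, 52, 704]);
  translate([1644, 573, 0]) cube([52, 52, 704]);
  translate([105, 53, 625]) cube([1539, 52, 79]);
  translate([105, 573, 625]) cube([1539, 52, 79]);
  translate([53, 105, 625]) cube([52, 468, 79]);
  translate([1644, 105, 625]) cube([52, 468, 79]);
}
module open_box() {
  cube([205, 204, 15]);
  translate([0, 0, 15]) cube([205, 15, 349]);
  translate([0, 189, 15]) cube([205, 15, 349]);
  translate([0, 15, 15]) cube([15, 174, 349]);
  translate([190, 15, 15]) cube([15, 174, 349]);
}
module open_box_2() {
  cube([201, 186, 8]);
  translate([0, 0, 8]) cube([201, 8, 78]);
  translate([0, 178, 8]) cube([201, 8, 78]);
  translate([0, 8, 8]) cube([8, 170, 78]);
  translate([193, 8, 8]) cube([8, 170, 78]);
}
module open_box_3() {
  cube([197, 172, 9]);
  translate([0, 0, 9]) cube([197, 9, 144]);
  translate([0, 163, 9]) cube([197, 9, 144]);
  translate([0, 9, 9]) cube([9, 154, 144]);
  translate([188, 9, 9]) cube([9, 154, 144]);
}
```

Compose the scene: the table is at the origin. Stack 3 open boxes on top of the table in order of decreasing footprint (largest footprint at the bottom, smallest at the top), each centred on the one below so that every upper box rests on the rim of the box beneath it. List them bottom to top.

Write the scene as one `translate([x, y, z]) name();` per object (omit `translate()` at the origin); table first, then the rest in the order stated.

table();
translate([772, 237, 731]) open_box();
translate([774, 246, 1095]) open_box_2();
translate([776, 253, 1181]) open_box_3();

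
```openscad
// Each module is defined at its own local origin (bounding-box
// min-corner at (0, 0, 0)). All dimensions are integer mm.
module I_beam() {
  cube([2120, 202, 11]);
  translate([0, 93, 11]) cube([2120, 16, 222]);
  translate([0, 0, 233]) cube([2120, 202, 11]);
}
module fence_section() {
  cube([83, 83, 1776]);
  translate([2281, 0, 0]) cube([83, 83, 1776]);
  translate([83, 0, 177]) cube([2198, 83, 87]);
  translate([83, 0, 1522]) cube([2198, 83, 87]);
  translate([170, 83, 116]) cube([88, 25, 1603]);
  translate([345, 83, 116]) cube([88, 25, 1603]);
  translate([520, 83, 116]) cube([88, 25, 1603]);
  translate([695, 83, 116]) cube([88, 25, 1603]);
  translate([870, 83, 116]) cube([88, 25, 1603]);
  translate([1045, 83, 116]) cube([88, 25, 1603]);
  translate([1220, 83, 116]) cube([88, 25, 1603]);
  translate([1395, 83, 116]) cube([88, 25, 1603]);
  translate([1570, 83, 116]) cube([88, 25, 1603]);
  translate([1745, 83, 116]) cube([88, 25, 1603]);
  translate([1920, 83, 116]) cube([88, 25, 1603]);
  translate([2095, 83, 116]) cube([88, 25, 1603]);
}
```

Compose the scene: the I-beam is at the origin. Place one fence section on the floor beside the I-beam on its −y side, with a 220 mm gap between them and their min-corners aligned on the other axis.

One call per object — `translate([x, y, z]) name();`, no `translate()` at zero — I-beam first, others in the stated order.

I_beam();
translate([0, -328, 0]) fence_section();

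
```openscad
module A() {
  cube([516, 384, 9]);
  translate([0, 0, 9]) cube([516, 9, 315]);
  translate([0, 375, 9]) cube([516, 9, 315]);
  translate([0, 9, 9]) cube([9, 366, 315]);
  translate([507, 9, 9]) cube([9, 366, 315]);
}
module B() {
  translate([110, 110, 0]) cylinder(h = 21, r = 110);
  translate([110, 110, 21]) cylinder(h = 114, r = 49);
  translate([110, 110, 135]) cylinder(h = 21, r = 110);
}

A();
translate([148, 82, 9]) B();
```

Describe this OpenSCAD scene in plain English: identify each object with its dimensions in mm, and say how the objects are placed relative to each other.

A is an open storage box with external size 516×384×324 mm and wall thickness 9 mm (the base is also 9 mm thick). The base covers the whole footprint; the four walls stand on the base, with the y-facing walls full-width and the x-facing walls fitting between their inner faces.

B is a spool: two coaxial disc flanges of radius 110 mm and thickness 21 mm, joined by a core cylinder of radius 49 mm and height 114 mm. The lower flange rests on z = 0 and the three cylinders share a vertical axis.

The spool sits inside the open box, centred.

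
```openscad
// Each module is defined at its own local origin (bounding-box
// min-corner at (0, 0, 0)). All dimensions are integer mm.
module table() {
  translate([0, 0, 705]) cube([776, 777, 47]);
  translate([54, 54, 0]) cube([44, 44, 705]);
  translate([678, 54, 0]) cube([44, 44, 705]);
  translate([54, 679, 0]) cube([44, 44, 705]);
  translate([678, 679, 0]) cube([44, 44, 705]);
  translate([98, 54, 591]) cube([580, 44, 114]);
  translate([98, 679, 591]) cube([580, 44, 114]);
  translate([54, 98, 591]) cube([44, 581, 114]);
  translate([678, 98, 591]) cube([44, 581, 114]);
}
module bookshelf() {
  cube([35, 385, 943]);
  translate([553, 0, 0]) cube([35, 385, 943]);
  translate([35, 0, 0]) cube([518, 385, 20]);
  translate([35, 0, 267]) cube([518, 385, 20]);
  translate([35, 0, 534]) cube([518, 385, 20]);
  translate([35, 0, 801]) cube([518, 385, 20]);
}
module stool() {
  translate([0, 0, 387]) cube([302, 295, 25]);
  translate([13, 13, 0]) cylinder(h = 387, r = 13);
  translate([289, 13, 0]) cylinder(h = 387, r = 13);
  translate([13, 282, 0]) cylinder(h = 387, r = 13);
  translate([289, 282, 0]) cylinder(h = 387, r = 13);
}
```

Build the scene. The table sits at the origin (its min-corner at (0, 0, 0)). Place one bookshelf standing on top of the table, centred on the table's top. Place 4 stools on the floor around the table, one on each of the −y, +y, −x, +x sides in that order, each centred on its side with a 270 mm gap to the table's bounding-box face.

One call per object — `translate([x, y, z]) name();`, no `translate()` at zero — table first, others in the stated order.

table();
translate([94, 196, 752]) bookshelf();
translate([237, -565, 0]) stool();
translate([237, 1047, 0]) stool();
translate([-572, 241, 0]) stool();
translate([1046, 241, 0]) stool();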